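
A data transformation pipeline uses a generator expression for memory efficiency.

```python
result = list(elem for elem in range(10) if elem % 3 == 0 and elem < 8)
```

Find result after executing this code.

Step 1: Filter range(10) where elem % 3 == 0 and elem < 8:
  elem=0: both conditions met, included
  elem=1: excluded (1 % 3 != 0)
  elem=2: excluded (2 % 3 != 0)
  elem=3: both conditions met, included
  elem=4: excluded (4 % 3 != 0)
  elem=5: excluded (5 % 3 != 0)
  elem=6: both conditions met, included
  elem=7: excluded (7 % 3 != 0)
  elem=8: excluded (8 % 3 != 0, 8 >= 8)
  elem=9: excluded (9 >= 8)
Therefore result = [0, 3, 6].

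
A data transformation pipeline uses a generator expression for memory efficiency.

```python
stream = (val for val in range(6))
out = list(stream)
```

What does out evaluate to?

Step 1: Generator expression iterates range(6): [0, 1, 2, 3, 4, 5].
Step 2: list() collects all values.
Therefore out = [0, 1, 2, 3, 4, 5].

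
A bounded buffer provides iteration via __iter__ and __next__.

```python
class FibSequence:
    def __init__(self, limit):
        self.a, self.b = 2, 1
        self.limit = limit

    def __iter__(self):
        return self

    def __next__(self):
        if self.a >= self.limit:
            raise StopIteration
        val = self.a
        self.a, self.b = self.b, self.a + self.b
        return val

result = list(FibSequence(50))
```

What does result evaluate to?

Step 1: Fibonacci-like sequence (a=2, b=1) until >= 50:
  Yield 2, then a,b = 1,3
  Yield 1, then a,b = 3,4
  Yield 3, then a,b = 4,7
  Yield 4, then a,b = 7,11
  Yield 7, then a,b = 11,18
  Yield 11, then a,b = 18,29
  Yield 18, then a,b = 29,47
  Yield 29, then a,b = 47,76
  Yield 47, then a,b = 76,123
Step 2: 76 >= 50, stop.
Therefore result = [2, 1, 3, 4, 7, 11, 18, 29, 47].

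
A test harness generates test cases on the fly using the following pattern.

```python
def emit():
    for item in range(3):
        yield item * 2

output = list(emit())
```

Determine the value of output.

Step 1: For each item in range(3), yield item * 2:
  item=0: yield 0 * 2 = 0
  item=1: yield 1 * 2 = 2
  item=2: yield 2 * 2 = 4
Therefore output = [0, 2, 4].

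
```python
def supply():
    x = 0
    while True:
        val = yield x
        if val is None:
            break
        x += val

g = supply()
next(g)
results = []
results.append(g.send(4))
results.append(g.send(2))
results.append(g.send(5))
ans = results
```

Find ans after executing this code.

Step 1: next(g) -> yield 0.
Step 2: send(4) -> x = 4, yield 4.
Step 3: send(2) -> x = 6, yield 6.
Step 4: send(5) -> x = 11, yield 11.
Therefore ans = [4, 6, 11].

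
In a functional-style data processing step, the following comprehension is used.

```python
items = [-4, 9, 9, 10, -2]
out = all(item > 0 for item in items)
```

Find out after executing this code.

Step 1: Check item > 0 for each element in [-4, 9, 9, 10, -2]:
  -4 > 0: False
  9 > 0: True
  9 > 0: True
  10 > 0: True
  -2 > 0: False
Step 2: all() returns False.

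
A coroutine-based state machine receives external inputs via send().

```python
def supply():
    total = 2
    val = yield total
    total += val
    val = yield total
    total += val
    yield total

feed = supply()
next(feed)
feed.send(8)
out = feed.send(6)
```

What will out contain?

Step 1: next() -> yield total=2.
Step 2: send(8) -> val=8, total = 2+8 = 10, yield 10.
Step 3: send(6) -> val=6, total = 10+6 = 16, yield 16.
Therefore out = 16.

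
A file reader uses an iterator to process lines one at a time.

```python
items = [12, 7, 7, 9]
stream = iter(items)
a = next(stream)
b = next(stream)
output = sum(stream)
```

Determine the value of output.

Step 1: Create iterator over [12, 7, 7, 9].
Step 2: a = next() = 12, b = next() = 7.
Step 3: sum() of remaining [7, 9] = 16.
Therefore output = 16.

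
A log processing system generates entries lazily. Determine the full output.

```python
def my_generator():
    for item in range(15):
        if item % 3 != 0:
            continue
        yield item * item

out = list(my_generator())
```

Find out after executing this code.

Step 1: Only yield item**2 when item is divisible by 3:
  item=0: 0 % 3 == 0, yield 0**2 = 0
  item=3: 3 % 3 == 0, yield 3**2 = 9
  item=6: 6 % 3 == 0, yield 6**2 = 36
  item=9: 9 % 3 == 0, yield 9**2 = 81
  item=12: 12 % 3 == 0, yield 12**2 = 144
Therefore out = [0, 9, 36, 81, 144].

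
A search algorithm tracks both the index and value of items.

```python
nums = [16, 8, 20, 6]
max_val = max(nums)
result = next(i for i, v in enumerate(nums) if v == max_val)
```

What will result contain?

Step 1: max([16, 8, 20, 6]) = 20.
Step 2: Find first index where value == 20:
  Index 0: 16 != 20
  Index 1: 8 != 20
  Index 2: 20 == 20, found!
Therefore result = 2.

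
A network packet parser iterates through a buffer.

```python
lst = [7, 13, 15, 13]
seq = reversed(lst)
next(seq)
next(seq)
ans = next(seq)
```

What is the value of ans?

Step 1: reversed([7, 13, 15, 13]) gives iterator: [13, 15, 13, 7].
Step 2: First next() = 13, second next() = 15.
Step 3: Third next() = 13.
Therefore ans = 13.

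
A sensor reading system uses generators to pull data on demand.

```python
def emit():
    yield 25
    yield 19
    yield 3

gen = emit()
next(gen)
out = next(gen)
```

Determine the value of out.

Step 1: emit() creates a generator.
Step 2: next(gen) yields 25 (consumed and discarded).
Step 3: next(gen) yields 19, assigned to out.
Therefore out = 19.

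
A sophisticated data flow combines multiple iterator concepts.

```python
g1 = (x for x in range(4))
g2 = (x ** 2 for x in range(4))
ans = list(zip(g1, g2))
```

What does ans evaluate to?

Step 1: g1 produces [0, 1, 2, 3].
Step 2: g2 produces [0, 1, 4, 9].
Step 3: zip pairs them: [(0, 0), (1, 1), (2, 4), (3, 9)].
Therefore ans = [(0, 0), (1, 1), (2, 4), (3, 9)].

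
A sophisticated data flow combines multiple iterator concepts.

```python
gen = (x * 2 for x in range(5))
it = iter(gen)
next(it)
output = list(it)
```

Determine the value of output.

Step 1: Generator produces [0, 2, 4, 6, 8].
Step 2: next(it) consumes first element (0).
Step 3: list(it) collects remaining: [2, 4, 6, 8].
Therefore output = [2, 4, 6, 8].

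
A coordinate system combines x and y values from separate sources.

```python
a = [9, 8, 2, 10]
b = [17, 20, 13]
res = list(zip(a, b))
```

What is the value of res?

Step 1: zip stops at shortest (len(a)=4, len(b)=3):
  Index 0: (9, 17)
  Index 1: (8, 20)
  Index 2: (2, 13)
Step 2: Last element of a (10) has no pair, dropped.
Therefore res = [(9, 17), (8, 20), (2, 13)].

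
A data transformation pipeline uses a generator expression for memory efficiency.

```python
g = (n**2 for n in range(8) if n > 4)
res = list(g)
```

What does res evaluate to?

Step 1: For range(8), keep n > 4, then square:
  n=0: 0 <= 4, excluded
  n=1: 1 <= 4, excluded
  n=2: 2 <= 4, excluded
  n=3: 3 <= 4, excluded
  n=4: 4 <= 4, excluded
  n=5: 5 > 4, yield 5**2 = 25
  n=6: 6 > 4, yield 6**2 = 36
  n=7: 7 > 4, yield 7**2 = 49
Therefore res = [25, 36, 49].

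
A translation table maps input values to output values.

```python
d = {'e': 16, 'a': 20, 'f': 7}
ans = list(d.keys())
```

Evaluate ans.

Step 1: d.keys() returns the dictionary keys in insertion order.
Therefore ans = ['e', 'a', 'f'].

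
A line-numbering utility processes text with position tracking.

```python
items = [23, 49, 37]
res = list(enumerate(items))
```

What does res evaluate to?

Step 1: enumerate pairs each element with its index:
  (0, 23)
  (1, 49)
  (2, 37)
Therefore res = [(0, 23), (1, 49), (2, 37)].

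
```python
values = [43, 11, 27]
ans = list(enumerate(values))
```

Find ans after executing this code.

Step 1: enumerate pairs each element with its index:
  (0, 43)
  (1, 11)
  (2, 27)
Therefore ans = [(0, 43), (1, 11), (2, 27)].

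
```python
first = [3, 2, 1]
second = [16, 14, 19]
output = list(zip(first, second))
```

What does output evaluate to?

Step 1: zip pairs elements at same index:
  Index 0: (3, 16)
  Index 1: (2, 14)
  Index 2: (1, 19)
Therefore output = [(3, 16), (2, 14), (1, 19)].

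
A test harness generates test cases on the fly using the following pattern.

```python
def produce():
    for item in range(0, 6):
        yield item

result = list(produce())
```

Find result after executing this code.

Step 1: The generator yields each value from range(0, 6).
Step 2: list() consumes all yields: [0, 1, 2, 3, 4, 5].
Therefore result = [0, 1, 2, 3, 4, 5].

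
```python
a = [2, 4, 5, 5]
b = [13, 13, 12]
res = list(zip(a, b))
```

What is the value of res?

Step 1: zip stops at shortest (len(a)=4, len(b)=3):
  Index 0: (2, 13)
  Index 1: (4, 13)
  Index 2: (5, 12)
Step 2: Last element of a (5) has no pair, dropped.
Therefore res = [(2, 13), (4, 13), (5, 12)].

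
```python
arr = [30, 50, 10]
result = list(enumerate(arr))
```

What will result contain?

Step 1: enumerate pairs each element with its index:
  (0, 30)
  (1, 50)
  (2, 10)
Therefore result = [(0, 30), (1, 50), (2, 10)].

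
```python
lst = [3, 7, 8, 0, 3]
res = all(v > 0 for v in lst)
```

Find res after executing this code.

Step 1: Check v > 0 for each element in [3, 7, 8, 0, 3]:
  3 > 0: True
  7 > 0: True
  8 > 0: True
  0 > 0: False
  3 > 0: True
Step 2: all() returns False.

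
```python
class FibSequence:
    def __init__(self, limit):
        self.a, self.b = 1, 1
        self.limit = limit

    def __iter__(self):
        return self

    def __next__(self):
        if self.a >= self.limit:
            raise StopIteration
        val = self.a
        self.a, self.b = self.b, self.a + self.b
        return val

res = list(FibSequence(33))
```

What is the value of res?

Step 1: Fibonacci-like sequence (a=1, b=1) until >= 33:
  Yield 1, then a,b = 1,2
  Yield 1, then a,b = 2,3
  Yield 2, then a,b = 3,5
  Yield 3, then a,b = 5,8
  Yield 5, then a,b = 8,13
  Yield 8, then a,b = 13,21
  Yield 13, then a,b = 21,34
  Yield 21, then a,b = 34,55
Step 2: 34 >= 33, stop.
Therefore res = [1, 1, 2, 3, 5, 8, 13, 21].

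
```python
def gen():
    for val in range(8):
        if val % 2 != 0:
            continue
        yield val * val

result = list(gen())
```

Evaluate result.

Step 1: Only yield val**2 when val is divisible by 2:
  val=0: 0 % 2 == 0, yield 0**2 = 0
  val=2: 2 % 2 == 0, yield 2**2 = 4
  val=4: 4 % 2 == 0, yield 4**2 = 16
  val=6: 6 % 2 == 0, yield 6**2 = 36
Therefore result = [0, 4, 16, 36].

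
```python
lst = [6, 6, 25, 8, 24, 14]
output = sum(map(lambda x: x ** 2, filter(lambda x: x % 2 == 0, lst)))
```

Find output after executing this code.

Step 1: Filter even numbers from [6, 6, 25, 8, 24, 14]: [6, 6, 8, 24, 14]
Step 2: Square each: [36, 36, 64, 576, 196]
Step 3: Sum = 908.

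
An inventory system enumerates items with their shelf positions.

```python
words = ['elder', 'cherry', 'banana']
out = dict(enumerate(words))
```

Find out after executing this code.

Step 1: enumerate pairs indices with words:
  0 -> 'elder'
  1 -> 'cherry'
  2 -> 'banana'
Therefore out = {0: 'elder', 1: 'cherry', 2: 'banana'}.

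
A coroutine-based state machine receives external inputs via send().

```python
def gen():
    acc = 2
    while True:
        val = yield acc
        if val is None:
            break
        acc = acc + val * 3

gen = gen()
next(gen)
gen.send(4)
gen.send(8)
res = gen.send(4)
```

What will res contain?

Step 1: next() -> yield acc=2.
Step 2: send(4) -> val=4, acc = 2 + 4*3 = 14, yield 14.
Step 3: send(8) -> val=8, acc = 14 + 8*3 = 38, yield 38.
Step 4: send(4) -> val=4, acc = 38 + 4*3 = 50, yield 50.
Therefore res = 50.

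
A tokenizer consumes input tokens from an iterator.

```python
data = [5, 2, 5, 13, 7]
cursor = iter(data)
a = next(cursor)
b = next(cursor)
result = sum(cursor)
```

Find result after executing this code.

Step 1: Create iterator over [5, 2, 5, 13, 7].
Step 2: a = next() = 5, b = next() = 2.
Step 3: sum() of remaining [5, 13, 7] = 25.
Therefore result = 25.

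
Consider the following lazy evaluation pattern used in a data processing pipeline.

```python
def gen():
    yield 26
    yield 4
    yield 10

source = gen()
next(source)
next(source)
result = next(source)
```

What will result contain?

Step 1: gen() creates a generator.
Step 2: next(source) yields 26 (consumed and discarded).
Step 3: next(source) yields 4 (consumed and discarded).
Step 4: next(source) yields 10, assigned to result.
Therefore result = 10.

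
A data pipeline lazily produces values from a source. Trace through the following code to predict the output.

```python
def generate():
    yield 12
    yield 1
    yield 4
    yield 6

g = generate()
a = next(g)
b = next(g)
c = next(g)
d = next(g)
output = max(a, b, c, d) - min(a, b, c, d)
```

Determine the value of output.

Step 1: Create generator and consume all values:
  a = next(g) = 12
  b = next(g) = 1
  c = next(g) = 4
  d = next(g) = 6
Step 2: max = 12, min = 1, output = 12 - 1 = 11.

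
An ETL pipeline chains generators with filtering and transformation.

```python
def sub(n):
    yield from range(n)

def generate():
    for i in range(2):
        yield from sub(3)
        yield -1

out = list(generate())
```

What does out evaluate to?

Step 1: For each i in range(2):
  i=0: yield from sub(3) -> [0, 1, 2], then yield -1
  i=1: yield from sub(3) -> [0, 1, 2], then yield -1
Therefore out = [0, 1, 2, -1, 0, 1, 2, -1].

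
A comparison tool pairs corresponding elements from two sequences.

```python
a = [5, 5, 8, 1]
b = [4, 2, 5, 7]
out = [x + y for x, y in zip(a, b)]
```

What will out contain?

Step 1: Add corresponding elements:
  5 + 4 = 9
  5 + 2 = 7
  8 + 5 = 13
  1 + 7 = 8
Therefore out = [9, 7, 13, 8].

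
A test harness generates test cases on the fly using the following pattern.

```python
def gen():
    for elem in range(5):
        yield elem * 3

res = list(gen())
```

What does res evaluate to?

Step 1: For each elem in range(5), yield elem * 3:
  elem=0: yield 0 * 3 = 0
  elem=1: yield 1 * 3 = 3
  elem=2: yield 2 * 3 = 6
  elem=3: yield 3 * 3 = 9
  elem=4: yield 4 * 3 = 12
Therefore res = [0, 3, 6, 9, 12].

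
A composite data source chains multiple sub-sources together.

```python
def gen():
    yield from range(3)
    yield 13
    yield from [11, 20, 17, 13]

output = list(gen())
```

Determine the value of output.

Step 1: Trace yields in order:
  yield 0
  yield 1
  yield 2
  yield 13
  yield 11
  yield 20
  yield 17
  yield 13
Therefore output = [0, 1, 2, 13, 11, 20, 17, 13].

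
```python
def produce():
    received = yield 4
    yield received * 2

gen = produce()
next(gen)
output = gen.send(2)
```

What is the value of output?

Step 1: next(gen) advances to first yield, producing 4.
Step 2: send(2) resumes, received = 2.
Step 3: yield received * 2 = 2 * 2 = 4.
Therefore output = 4.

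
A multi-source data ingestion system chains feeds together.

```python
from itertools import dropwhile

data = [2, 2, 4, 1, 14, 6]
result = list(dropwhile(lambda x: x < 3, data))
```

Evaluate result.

Step 1: dropwhile drops elements while < 3:
  2 < 3: dropped
  2 < 3: dropped
  4: kept (dropping stopped)
Step 2: Remaining elements kept regardless of condition.
Therefore result = [4, 1, 14, 6].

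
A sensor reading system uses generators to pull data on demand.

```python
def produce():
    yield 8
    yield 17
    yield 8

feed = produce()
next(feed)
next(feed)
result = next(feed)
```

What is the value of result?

Step 1: produce() creates a generator.
Step 2: next(feed) yields 8 (consumed and discarded).
Step 3: next(feed) yields 17 (consumed and discarded).
Step 4: next(feed) yields 8, assigned to result.
Therefore result = 8.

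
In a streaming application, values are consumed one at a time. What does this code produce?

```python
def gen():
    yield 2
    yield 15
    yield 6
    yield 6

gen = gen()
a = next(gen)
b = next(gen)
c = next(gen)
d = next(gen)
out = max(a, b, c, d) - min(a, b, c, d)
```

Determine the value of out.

Step 1: Create generator and consume all values:
  a = next(gen) = 2
  b = next(gen) = 15
  c = next(gen) = 6
  d = next(gen) = 6
Step 2: max = 15, min = 2, out = 15 - 2 = 13.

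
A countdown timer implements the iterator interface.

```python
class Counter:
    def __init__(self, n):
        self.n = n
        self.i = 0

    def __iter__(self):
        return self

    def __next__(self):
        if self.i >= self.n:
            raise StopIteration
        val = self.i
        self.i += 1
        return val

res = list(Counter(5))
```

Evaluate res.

Step 1: Counter(5) creates an iterator counting 0 to 4.
Step 2: list() consumes all values: [0, 1, 2, 3, 4].
Therefore res = [0, 1, 2, 3, 4].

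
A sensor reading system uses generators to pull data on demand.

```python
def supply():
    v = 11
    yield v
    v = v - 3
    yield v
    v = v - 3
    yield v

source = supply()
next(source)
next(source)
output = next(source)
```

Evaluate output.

Step 1: Trace through generator execution:
  Yield 1: v starts at 11, yield 11
  Yield 2: v = 11 - 3 = 8, yield 8
  Yield 3: v = 8 - 3 = 5, yield 5
Step 2: First next() gets 11, second next() gets the second value, third next() yields 5.
Therefore output = 5.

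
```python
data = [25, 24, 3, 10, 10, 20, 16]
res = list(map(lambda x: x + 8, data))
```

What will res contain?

Step 1: Apply lambda x: x + 8 to each element:
  25 -> 33
  24 -> 32
  3 -> 11
  10 -> 18
  10 -> 18
  20 -> 28
  16 -> 24
Therefore res = [33, 32, 11, 18, 18, 28, 24].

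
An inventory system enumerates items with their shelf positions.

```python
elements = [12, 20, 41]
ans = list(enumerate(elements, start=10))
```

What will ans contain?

Step 1: enumerate with start=10:
  (10, 12)
  (11, 20)
  (12, 41)
Therefore ans = [(10, 12), (11, 20), (12, 41)].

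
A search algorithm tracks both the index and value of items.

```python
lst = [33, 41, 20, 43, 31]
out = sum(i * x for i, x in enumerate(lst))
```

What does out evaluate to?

Step 1: Compute i * x for each (i, x) in enumerate([33, 41, 20, 43, 31]):
  i=0, x=33: 0*33 = 0
  i=1, x=41: 1*41 = 41
  i=2, x=20: 2*20 = 40
  i=3, x=43: 3*43 = 129
  i=4, x=31: 4*31 = 124
Step 2: sum = 0 + 41 + 40 + 129 + 124 = 334.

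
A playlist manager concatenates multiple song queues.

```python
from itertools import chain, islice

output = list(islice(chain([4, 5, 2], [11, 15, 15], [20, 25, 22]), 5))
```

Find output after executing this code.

Step 1: chain([4, 5, 2], [11, 15, 15], [20, 25, 22]) = [4, 5, 2, 11, 15, 15, 20, 25, 22].
Step 2: islice takes first 5 elements: [4, 5, 2, 11, 15].
Therefore output = [4, 5, 2, 11, 15].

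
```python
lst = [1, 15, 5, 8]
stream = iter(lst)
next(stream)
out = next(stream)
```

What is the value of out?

Step 1: Create iterator over [1, 15, 5, 8].
Step 2: next() consumes 1.
Step 3: next() returns 15.
Therefore out = 15.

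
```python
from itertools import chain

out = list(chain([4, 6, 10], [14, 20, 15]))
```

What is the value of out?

Step 1: chain() concatenates iterables: [4, 6, 10] + [14, 20, 15].
Therefore out = [4, 6, 10, 14, 20, 15].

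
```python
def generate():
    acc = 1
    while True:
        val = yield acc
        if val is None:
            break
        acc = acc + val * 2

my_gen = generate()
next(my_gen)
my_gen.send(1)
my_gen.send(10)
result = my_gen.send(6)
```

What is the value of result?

Step 1: next() -> yield acc=1.
Step 2: send(1) -> val=1, acc = 1 + 1*2 = 3, yield 3.
Step 3: send(10) -> val=10, acc = 3 + 10*2 = 23, yield 23.
Step 4: send(6) -> val=6, acc = 23 + 6*2 = 35, yield 35.
Therefore result = 35.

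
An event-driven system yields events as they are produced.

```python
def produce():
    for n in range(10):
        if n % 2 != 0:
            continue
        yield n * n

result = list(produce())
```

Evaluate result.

Step 1: Only yield n**2 when n is divisible by 2:
  n=0: 0 % 2 == 0, yield 0**2 = 0
  n=2: 2 % 2 == 0, yield 2**2 = 4
  n=4: 4 % 2 == 0, yield 4**2 = 16
  n=6: 6 % 2 == 0, yield 6**2 = 36
  n=8: 8 % 2 == 0, yield 8**2 = 64
Therefore result = [0, 4, 16, 36, 64].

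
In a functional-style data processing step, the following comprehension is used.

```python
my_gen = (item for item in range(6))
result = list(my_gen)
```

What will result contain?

Step 1: Generator expression iterates range(6): [0, 1, 2, 3, 4, 5].
Step 2: list() collects all values.
Therefore result = [0, 1, 2, 3, 4, 5].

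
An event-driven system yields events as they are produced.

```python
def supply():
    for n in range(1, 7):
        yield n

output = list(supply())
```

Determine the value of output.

Step 1: The generator yields each value from range(1, 7).
Step 2: list() consumes all yields: [1, 2, 3, 4, 5, 6].
Therefore output = [1, 2, 3, 4, 5, 6].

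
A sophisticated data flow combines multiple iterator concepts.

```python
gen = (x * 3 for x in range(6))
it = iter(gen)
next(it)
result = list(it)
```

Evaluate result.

Step 1: Generator produces [0, 3, 6, 9, 12, 15].
Step 2: next(it) consumes first element (0).
Step 3: list(it) collects remaining: [3, 6, 9, 12, 15].
Therefore result = [3, 6, 9, 12, 15].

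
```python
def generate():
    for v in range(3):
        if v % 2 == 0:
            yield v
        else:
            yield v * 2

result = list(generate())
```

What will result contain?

Step 1: For each v in range(3), yield v if even, else v*2:
  v=0 (even): yield 0
  v=1 (odd): yield 1*2 = 2
  v=2 (even): yield 2
Therefore result = [0, 2, 2].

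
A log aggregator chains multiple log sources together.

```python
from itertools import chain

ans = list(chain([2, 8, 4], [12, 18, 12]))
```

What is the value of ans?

Step 1: chain() concatenates iterables: [2, 8, 4] + [12, 18, 12].
Therefore ans = [2, 8, 4, 12, 18, 12].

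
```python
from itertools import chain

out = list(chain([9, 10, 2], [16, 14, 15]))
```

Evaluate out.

Step 1: chain() concatenates iterables: [9, 10, 2] + [16, 14, 15].
Therefore out = [9, 10, 2, 16, 14, 15].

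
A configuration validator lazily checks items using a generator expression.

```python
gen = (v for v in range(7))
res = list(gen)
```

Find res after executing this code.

Step 1: Generator expression iterates range(7): [0, 1, 2, 3, 4, 5, 6].
Step 2: list() collects all values.
Therefore res = [0, 1, 2, 3, 4, 5, 6].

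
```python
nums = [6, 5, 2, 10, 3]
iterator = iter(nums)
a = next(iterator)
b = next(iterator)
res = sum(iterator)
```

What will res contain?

Step 1: Create iterator over [6, 5, 2, 10, 3].
Step 2: a = next() = 6, b = next() = 5.
Step 3: sum() of remaining [2, 10, 3] = 15.
Therefore res = 15.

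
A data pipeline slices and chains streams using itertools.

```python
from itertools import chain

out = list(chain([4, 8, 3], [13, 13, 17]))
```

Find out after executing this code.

Step 1: chain() concatenates iterables: [4, 8, 3] + [13, 13, 17].
Therefore out = [4, 8, 3, 13, 13, 17].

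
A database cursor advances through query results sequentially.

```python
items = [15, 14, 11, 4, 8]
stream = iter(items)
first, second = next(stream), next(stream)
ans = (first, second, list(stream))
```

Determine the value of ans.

Step 1: Create iterator over [15, 14, 11, 4, 8].
Step 2: first = 15, second = 14.
Step 3: Remaining elements: [11, 4, 8].
Therefore ans = (15, 14, [11, 4, 8]).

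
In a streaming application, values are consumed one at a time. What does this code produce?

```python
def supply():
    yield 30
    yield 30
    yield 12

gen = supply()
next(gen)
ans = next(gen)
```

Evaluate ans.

Step 1: supply() creates a generator.
Step 2: next(gen) yields 30 (consumed and discarded).
Step 3: next(gen) yields 30, assigned to ans.
Therefore ans = 30.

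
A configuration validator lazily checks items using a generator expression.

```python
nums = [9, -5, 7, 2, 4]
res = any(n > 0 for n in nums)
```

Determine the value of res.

Step 1: Check n > 0 for each element in [9, -5, 7, 2, 4]:
  9 > 0: True
  -5 > 0: False
  7 > 0: True
  2 > 0: True
  4 > 0: True
Step 2: any() returns True.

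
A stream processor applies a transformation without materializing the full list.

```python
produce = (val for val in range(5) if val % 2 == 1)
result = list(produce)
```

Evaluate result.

Step 1: Filter range(5) keeping only odd values:
  val=0: even, excluded
  val=1: odd, included
  val=2: even, excluded
  val=3: odd, included
  val=4: even, excluded
Therefore result = [1, 3].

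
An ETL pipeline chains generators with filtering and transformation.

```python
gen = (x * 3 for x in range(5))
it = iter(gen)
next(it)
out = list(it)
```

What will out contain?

Step 1: Generator produces [0, 3, 6, 9, 12].
Step 2: next(it) consumes first element (0).
Step 3: list(it) collects remaining: [3, 6, 9, 12].
Therefore out = [3, 6, 9, 12].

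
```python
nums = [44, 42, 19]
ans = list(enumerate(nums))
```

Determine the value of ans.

Step 1: enumerate pairs each element with its index:
  (0, 44)
  (1, 42)
  (2, 19)
Therefore ans = [(0, 44), (1, 42), (2, 19)].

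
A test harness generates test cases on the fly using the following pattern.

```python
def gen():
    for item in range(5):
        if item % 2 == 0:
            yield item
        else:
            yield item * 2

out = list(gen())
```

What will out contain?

Step 1: For each item in range(5), yield item if even, else item*2:
  item=0 (even): yield 0
  item=1 (odd): yield 1*2 = 2
  item=2 (even): yield 2
  item=3 (odd): yield 3*2 = 6
  item=4 (even): yield 4
Therefore out = [0, 2, 2, 6, 4].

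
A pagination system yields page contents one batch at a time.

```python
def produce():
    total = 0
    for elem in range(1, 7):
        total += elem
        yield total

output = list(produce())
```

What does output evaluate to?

Step 1: Generator accumulates running sum:
  elem=1: total = 1, yield 1
  elem=2: total = 3, yield 3
  elem=3: total = 6, yield 6
  elem=4: total = 10, yield 10
  elem=5: total = 15, yield 15
  elem=6: total = 21, yield 21
Therefore output = [1, 3, 6, 10, 15, 21].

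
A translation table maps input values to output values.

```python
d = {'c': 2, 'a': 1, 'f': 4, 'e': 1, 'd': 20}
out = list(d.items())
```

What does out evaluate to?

Step 1: d.items() returns (key, value) pairs in insertion order.
Therefore out = [('c', 2), ('a', 1), ('f', 4), ('e', 1), ('d', 20)].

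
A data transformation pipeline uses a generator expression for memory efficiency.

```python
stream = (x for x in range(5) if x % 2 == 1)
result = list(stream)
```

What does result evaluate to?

Step 1: Filter range(5) keeping only odd values:
  x=0: even, excluded
  x=1: odd, included
  x=2: even, excluded
  x=3: odd, included
  x=4: even, excluded
Therefore result = [1, 3].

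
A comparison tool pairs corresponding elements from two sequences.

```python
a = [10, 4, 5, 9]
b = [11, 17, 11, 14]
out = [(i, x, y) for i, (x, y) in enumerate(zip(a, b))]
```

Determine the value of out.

Step 1: enumerate(zip(a, b)) gives index with paired elements:
  i=0: (10, 11)
  i=1: (4, 17)
  i=2: (5, 11)
  i=3: (9, 14)
Therefore out = [(0, 10, 11), (1, 4, 17), (2, 5, 11), (3, 9, 14)].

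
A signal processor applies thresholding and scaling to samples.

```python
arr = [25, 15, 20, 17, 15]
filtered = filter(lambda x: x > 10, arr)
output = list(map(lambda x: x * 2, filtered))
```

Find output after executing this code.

Step 1: Filter arr for elements > 10:
  25: kept
  15: kept
  20: kept
  17: kept
  15: kept
Step 2: Map x * 2 on filtered [25, 15, 20, 17, 15]:
  25 -> 50
  15 -> 30
  20 -> 40
  17 -> 34
  15 -> 30
Therefore output = [50, 30, 40, 34, 30].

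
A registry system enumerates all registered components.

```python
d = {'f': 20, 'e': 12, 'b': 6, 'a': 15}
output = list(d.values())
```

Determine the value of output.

Step 1: d.values() returns the dictionary values in insertion order.
Therefore output = [20, 12, 6, 15].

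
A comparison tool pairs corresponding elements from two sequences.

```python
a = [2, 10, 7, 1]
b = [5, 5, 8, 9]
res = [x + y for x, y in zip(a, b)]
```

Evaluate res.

Step 1: Add corresponding elements:
  2 + 5 = 7
  10 + 5 = 15
  7 + 8 = 15
  1 + 9 = 10
Therefore res = [7, 15, 15, 10].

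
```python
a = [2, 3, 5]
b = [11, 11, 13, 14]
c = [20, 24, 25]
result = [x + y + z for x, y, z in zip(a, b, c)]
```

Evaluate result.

Step 1: zip three lists (truncates to shortest, len=3):
  2 + 11 + 20 = 33
  3 + 11 + 24 = 38
  5 + 13 + 25 = 43
Therefore result = [33, 38, 43].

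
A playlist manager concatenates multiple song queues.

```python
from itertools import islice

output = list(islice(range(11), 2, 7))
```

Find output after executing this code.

Step 1: islice(range(11), 2, 7) takes elements at indices [2, 7).
Step 2: Elements: [2, 3, 4, 5, 6].
Therefore output = [2, 3, 4, 5, 6].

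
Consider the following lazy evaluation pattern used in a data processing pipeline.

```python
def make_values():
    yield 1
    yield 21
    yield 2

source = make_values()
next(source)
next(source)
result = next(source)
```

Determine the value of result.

Step 1: make_values() creates a generator.
Step 2: next(source) yields 1 (consumed and discarded).
Step 3: next(source) yields 21 (consumed and discarded).
Step 4: next(source) yields 2, assigned to result.
Therefore result = 2.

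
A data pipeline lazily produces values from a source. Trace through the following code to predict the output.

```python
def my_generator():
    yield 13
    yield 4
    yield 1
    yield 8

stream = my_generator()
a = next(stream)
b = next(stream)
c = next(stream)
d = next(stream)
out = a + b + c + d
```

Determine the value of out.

Step 1: Create generator and consume all values:
  a = next(stream) = 13
  b = next(stream) = 4
  c = next(stream) = 1
  d = next(stream) = 8
Step 2: out = 13 + 4 + 1 + 8 = 26.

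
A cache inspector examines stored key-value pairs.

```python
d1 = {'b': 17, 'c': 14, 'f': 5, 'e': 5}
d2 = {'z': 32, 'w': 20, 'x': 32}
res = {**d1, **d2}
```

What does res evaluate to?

Step 1: Merge d1 and d2 (d2 values override on key conflicts).
Step 2: d1 has keys ['b', 'c', 'f', 'e'], d2 has keys ['z', 'w', 'x'].
Therefore res = {'b': 17, 'c': 14, 'f': 5, 'e': 5, 'z': 32, 'w': 20, 'x': 32}.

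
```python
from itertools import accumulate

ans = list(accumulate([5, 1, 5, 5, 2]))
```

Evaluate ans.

Step 1: accumulate computes running sums:
  + 5 = 5
  + 1 = 6
  + 5 = 11
  + 5 = 16
  + 2 = 18
Therefore ans = [5, 6, 11, 16, 18].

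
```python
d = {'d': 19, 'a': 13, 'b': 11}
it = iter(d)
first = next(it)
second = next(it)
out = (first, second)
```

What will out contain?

Step 1: iter(d) iterates over keys: ['d', 'a', 'b'].
Step 2: first = next(it) = 'd', second = next(it) = 'a'.
Therefore out = ('d', 'a').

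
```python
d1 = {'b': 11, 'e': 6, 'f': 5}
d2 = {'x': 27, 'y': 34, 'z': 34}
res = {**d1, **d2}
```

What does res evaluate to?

Step 1: Merge d1 and d2 (d2 values override on key conflicts).
Step 2: d1 has keys ['b', 'e', 'f'], d2 has keys ['x', 'y', 'z'].
Therefore res = {'b': 11, 'e': 6, 'f': 5, 'x': 27, 'y': 34, 'z': 34}.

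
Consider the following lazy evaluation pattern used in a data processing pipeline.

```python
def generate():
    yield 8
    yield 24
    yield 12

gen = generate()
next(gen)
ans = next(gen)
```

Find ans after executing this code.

Step 1: generate() creates a generator.
Step 2: next(gen) yields 8 (consumed and discarded).
Step 3: next(gen) yields 24, assigned to ans.
Therefore ans = 24.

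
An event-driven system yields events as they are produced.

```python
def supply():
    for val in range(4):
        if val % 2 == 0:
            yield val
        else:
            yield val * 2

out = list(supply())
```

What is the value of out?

Step 1: For each val in range(4), yield val if even, else val*2:
  val=0 (even): yield 0
  val=1 (odd): yield 1*2 = 2
  val=2 (even): yield 2
  val=3 (odd): yield 3*2 = 6
Therefore out = [0, 2, 2, 6].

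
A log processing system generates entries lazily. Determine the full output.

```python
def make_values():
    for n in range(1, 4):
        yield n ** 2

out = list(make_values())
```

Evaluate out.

Step 1: For each n in range(1, 4), yield n**2:
  n=1: yield 1**2 = 1
  n=2: yield 2**2 = 4
  n=3: yield 3**2 = 9
Therefore out = [1, 4, 9].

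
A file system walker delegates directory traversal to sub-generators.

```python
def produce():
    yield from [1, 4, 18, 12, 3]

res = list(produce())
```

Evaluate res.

Step 1: yield from delegates to the iterable, yielding each element.
Step 2: Collected values: [1, 4, 18, 12, 3].
Therefore res = [1, 4, 18, 12, 3].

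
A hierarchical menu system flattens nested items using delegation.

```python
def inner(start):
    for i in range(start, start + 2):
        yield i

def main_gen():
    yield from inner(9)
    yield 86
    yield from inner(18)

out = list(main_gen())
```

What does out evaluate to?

Step 1: main_gen() delegates to inner(9):
  yield 9
  yield 10
Step 2: yield 86
Step 3: Delegates to inner(18):
  yield 18
  yield 19
Therefore out = [9, 10, 86, 18, 19].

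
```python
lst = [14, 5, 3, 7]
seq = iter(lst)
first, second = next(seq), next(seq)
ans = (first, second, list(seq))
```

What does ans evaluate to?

Step 1: Create iterator over [14, 5, 3, 7].
Step 2: first = 14, second = 5.
Step 3: Remaining elements: [3, 7].
Therefore ans = (14, 5, [3, 7]).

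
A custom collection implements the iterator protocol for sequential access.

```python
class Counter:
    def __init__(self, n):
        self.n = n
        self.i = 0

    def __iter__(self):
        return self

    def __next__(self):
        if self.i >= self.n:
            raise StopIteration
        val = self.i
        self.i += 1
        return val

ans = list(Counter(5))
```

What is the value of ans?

Step 1: Counter(5) creates an iterator counting 0 to 4.
Step 2: list() consumes all values: [0, 1, 2, 3, 4].
Therefore ans = [0, 1, 2, 3, 4].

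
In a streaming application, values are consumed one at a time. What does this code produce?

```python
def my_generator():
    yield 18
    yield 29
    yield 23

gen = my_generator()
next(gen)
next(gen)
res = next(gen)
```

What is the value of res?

Step 1: my_generator() creates a generator.
Step 2: next(gen) yields 18 (consumed and discarded).
Step 3: next(gen) yields 29 (consumed and discarded).
Step 4: next(gen) yields 23, assigned to res.
Therefore res = 23.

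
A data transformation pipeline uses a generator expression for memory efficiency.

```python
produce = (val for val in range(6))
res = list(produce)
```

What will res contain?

Step 1: Generator expression iterates range(6): [0, 1, 2, 3, 4, 5].
Step 2: list() collects all values.
Therefore res = [0, 1, 2, 3, 4, 5].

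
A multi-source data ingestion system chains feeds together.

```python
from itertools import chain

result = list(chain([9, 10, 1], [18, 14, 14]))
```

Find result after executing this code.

Step 1: chain() concatenates iterables: [9, 10, 1] + [18, 14, 14].
Therefore result = [9, 10, 1, 18, 14, 14].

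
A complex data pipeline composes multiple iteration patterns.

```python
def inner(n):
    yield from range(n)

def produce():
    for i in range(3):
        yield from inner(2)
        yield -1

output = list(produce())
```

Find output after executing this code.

Step 1: For each i in range(3):
  i=0: yield from inner(2) -> [0, 1], then yield -1
  i=1: yield from inner(2) -> [0, 1], then yield -1
  i=2: yield from inner(2) -> [0, 1], then yield -1
Therefore output = [0, 1, -1, 0, 1, -1, 0, 1, -1].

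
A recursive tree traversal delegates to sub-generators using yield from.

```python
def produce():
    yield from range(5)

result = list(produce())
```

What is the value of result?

Step 1: yield from delegates to the iterable, yielding each element.
Step 2: Collected values: [0, 1, 2, 3, 4].
Therefore result = [0, 1, 2, 3, 4].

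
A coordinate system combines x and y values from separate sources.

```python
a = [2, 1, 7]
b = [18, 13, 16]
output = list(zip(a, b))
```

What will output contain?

Step 1: zip pairs elements at same index:
  Index 0: (2, 18)
  Index 1: (1, 13)
  Index 2: (7, 16)
Therefore output = [(2, 18), (1, 13), (7, 16)].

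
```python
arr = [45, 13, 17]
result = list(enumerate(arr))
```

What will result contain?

Step 1: enumerate pairs each element with its index:
  (0, 45)
  (1, 13)
  (2, 17)
Therefore result = [(0, 45), (1, 13), (2, 17)].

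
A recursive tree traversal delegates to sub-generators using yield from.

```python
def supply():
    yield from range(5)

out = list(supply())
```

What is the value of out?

Step 1: yield from delegates to the iterable, yielding each element.
Step 2: Collected values: [0, 1, 2, 3, 4].
Therefore out = [0, 1, 2, 3, 4].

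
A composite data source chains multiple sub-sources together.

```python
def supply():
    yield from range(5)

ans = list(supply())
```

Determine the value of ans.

Step 1: yield from delegates to the iterable, yielding each element.
Step 2: Collected values: [0, 1, 2, 3, 4].
Therefore ans = [0, 1, 2, 3, 4].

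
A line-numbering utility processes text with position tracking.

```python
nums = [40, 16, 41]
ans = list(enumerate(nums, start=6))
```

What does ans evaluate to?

Step 1: enumerate with start=6:
  (6, 40)
  (7, 16)
  (8, 41)
Therefore ans = [(6, 40), (7, 16), (8, 41)].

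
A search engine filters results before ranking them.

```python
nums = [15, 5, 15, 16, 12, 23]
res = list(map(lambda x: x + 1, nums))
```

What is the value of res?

Step 1: Apply lambda x: x + 1 to each element:
  15 -> 16
  5 -> 6
  15 -> 16
  16 -> 17
  12 -> 13
  23 -> 24
Therefore res = [16, 6, 16, 17, 13, 24].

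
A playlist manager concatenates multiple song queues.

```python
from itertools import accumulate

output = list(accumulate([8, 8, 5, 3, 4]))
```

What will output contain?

Step 1: accumulate computes running sums:
  + 8 = 8
  + 8 = 16
  + 5 = 21
  + 3 = 24
  + 4 = 28
Therefore output = [8, 16, 21, 24, 28].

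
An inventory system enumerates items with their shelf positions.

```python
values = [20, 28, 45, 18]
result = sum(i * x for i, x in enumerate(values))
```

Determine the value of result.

Step 1: Compute i * x for each (i, x) in enumerate([20, 28, 45, 18]):
  i=0, x=20: 0*20 = 0
  i=1, x=28: 1*28 = 28
  i=2, x=45: 2*45 = 90
  i=3, x=18: 3*18 = 54
Step 2: sum = 0 + 28 + 90 + 54 = 172.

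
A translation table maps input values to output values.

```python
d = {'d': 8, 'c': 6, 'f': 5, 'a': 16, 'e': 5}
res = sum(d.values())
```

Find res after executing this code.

Step 1: d.values() = [8, 6, 5, 16, 5].
Step 2: sum = 40.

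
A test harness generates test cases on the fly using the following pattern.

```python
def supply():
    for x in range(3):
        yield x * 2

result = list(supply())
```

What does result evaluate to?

Step 1: For each x in range(3), yield x * 2:
  x=0: yield 0 * 2 = 0
  x=1: yield 1 * 2 = 2
  x=2: yield 2 * 2 = 4
Therefore result = [0, 2, 4].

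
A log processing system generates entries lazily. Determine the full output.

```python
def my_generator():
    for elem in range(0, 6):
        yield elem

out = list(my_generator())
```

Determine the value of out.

Step 1: The generator yields each value from range(0, 6).
Step 2: list() consumes all yields: [0, 1, 2, 3, 4, 5].
Therefore out = [0, 1, 2, 3, 4, 5].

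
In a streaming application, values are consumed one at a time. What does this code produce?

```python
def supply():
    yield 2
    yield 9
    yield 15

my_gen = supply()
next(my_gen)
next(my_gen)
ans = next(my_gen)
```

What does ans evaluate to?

Step 1: supply() creates a generator.
Step 2: next(my_gen) yields 2 (consumed and discarded).
Step 3: next(my_gen) yields 9 (consumed and discarded).
Step 4: next(my_gen) yields 15, assigned to ans.
Therefore ans = 15.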